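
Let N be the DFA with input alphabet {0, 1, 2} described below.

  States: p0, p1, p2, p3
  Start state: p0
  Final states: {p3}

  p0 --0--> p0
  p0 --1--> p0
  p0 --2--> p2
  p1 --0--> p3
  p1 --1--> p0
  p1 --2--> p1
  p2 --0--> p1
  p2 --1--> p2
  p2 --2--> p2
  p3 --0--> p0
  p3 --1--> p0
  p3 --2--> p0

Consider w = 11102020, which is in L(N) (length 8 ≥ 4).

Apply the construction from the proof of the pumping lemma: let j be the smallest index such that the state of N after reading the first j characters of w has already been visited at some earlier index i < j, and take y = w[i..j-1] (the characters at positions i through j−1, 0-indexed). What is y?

Run of N on w = 1 1 1 0 2 0 2 0:
  step 0: p0  (start)
  step 1: p0  (read 1: p0→p0)   ← first repeat (p0 seen earlier)
  step 2: p0  (read 1: p0→p0)
  step 3: p0  (read 1: p0→p0)
  step 4: p0  (read 0: p0→p0)
  step 5: p2  (read 2: p0→p2)
  step 6: p1  (read 0: p2→p1)
  step 7: p1  (read 2: p1→p1)
  step 8: p3  (read 0: p1→p3)

So i = 0, j = 1, giving x = w[0:0] = ε, y = w[0:1] = 1, z = w[1:8] = 1102020.
Check: |xy| = 1 ≤ 4 and |y| = 1 ≥ 1. Reading y takes N from p0 back to p0, so every xyⁱz is accepted.
Pumping length from the standard proof: p = 4 (the number of states). The repeated state found above gives |xy| = j ≤ 4 and |y| = j − i ≥ 1.

1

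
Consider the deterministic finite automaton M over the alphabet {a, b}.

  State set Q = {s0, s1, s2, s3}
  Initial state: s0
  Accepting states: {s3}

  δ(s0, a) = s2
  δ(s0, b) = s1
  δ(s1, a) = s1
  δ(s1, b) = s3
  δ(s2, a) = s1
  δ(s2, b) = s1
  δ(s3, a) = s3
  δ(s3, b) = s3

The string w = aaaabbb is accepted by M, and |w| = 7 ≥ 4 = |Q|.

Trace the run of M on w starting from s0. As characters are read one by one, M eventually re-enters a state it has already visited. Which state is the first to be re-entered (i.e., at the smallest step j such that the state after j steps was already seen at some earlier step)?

s1

Run of M on w = a a a a b b b:
  step 0: s0  (start)
  step 1: s2  (read a: s0→s2)
  step 2: s1  (read a: s2→s1)
  step 3: s1  (read a: s1→s1)   ← first repeat (s1 seen earlier)
  step 4: s1  (read a: s1→s1)
  step 5: s3  (read b: s1→s3)
  step 6: s3  (read b: s3→s3)
  step 7: s3  (read b: s3→s3)

The earliest repeat is at step j = 3: M is in s1, which it already visited at step i = 2.
Pumping length from the standard proof: p = 4 (the number of states). The repeated state found above gives |xy| = j ≤ 4 and |y| = j − i ≥ 1.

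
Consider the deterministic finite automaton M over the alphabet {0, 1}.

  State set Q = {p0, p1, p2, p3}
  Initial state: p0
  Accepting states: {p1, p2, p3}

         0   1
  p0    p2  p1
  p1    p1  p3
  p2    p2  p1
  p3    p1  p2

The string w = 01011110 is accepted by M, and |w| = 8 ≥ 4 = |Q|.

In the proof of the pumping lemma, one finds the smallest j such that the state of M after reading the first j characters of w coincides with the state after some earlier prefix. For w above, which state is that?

State sequence: p0 -0-> p2 -1-> p1 -0-> p1 -1-> p3 -1-> p2 -1-> p1 -1-> p3 -0-> p1
First repeat at step 3: p1 was already visited.

The earliest repeat is at step j = 3: M is in p1, which it already visited at step i = 2.
The DFA has 4 states, so the proof of the pumping lemma guarantees a repeated state among the first 4+1 visited; the segment between the two visits is the pumpable y.

p1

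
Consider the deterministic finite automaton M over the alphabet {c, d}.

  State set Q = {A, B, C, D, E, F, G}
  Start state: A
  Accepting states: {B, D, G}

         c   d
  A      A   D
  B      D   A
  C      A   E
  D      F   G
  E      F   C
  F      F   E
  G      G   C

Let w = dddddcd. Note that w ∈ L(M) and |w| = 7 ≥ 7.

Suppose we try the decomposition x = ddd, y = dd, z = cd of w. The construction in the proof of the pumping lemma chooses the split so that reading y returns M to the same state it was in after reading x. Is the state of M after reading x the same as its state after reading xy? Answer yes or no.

State sequence: A -d-> D -d-> G -d-> C -d-> E -d-> C

After x (step 3): C. After xy (step 5): C.
They match, so y = dd drives M around a cycle from C back to itself; pumping y any number of times keeps M in C before reading z, and xyⁱz ∈ L(M) for every i ≥ 0.

yes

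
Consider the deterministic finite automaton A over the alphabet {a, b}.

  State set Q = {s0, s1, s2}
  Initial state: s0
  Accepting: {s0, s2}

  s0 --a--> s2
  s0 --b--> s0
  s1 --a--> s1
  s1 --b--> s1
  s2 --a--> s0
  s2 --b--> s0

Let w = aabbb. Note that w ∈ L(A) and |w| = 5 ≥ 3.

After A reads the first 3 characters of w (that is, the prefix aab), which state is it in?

s0

State sequence: s0 -a-> s2 -a-> s0 -b-> s0

After reading 3 characters, A is in state s0.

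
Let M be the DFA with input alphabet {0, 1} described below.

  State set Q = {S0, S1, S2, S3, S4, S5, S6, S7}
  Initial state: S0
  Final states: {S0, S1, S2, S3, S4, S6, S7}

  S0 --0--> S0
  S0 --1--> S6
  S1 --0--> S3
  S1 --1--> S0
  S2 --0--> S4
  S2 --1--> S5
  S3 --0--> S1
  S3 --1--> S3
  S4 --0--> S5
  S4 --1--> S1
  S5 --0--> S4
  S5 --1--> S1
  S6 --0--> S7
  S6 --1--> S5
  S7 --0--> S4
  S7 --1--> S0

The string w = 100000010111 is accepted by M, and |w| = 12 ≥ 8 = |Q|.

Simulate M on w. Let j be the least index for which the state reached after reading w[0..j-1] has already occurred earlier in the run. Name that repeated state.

S4

State sequence: S0 -1-> S6 -0-> S7 -0-> S4 -0-> S5 -0-> S4 -0-> S5 -0-> S4 -1-> S1 -0-> S3 -1-> S3 -1-> S3 -1-> S3
First repeat at step 5: S4 was already visited.

The earliest repeat is at step j = 5: M is in S4, which it already visited at step i = 3.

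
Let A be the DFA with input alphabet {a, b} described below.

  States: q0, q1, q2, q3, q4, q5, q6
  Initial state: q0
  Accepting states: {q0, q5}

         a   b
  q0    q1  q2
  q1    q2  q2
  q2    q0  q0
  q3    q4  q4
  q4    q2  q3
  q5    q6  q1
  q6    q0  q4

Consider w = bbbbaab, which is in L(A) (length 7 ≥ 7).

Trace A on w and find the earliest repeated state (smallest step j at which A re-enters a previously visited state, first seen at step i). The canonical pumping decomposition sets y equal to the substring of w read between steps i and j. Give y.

bb

Run of A on w = b b b b a a b:
  step 0: q0  (start)
  step 1: q2  (read b: q0→q2)
  step 2: q0  (read b: q2→q0)   ← first repeat (q0 seen earlier)
  step 3: q2  (read b: q0→q2)
  step 4: q0  (read b: q2→q0)
  step 5: q1  (read a: q0→q1)
  step 6: q2  (read a: q1→q2)
  step 7: q0  (read b: q2→q0)

So i = 0, j = 2, giving x = w[0:0] = ε, y = w[0:2] = bb, z = w[2:7] = bbaab.
Check: |xy| = 2 ≤ 7 and |y| = 2 ≥ 1. Reading y takes A from q0 back to q0, so every xyⁱz is accepted.
With |Q| = 7, pigeonhole forces a state repeat no later than step 7; the substring read between the first and second visits to that state can be pumped.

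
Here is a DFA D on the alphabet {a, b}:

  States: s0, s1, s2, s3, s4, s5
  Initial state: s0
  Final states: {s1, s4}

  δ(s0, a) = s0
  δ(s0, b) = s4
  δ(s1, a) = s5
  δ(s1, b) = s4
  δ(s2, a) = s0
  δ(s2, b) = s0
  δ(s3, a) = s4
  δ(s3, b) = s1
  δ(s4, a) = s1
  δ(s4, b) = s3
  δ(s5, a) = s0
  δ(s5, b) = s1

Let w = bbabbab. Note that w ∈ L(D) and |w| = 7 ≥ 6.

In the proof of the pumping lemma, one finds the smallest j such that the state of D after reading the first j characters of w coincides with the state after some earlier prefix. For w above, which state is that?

Run of D on w = b b a b b a b:
  step 0: s0  (start)
  step 1: s4  (read b: s0→s4)
  step 2: s3  (read b: s4→s3)
  step 3: s4  (read a: s3→s4)   ← first repeat (s4 seen earlier)
  step 4: s3  (read b: s4→s3)
  step 5: s1  (read b: s3→s1)
  step 6: s5  (read a: s1→s5)
  step 7: s1  (read b: s5→s1)

The earliest repeat is at step j = 3: D is in s4, which it already visited at step i = 1.
With |Q| = 6, pigeonhole forces a state repeat no later than step 6; the substring read between the first and second visits to that state can be pumped.

s4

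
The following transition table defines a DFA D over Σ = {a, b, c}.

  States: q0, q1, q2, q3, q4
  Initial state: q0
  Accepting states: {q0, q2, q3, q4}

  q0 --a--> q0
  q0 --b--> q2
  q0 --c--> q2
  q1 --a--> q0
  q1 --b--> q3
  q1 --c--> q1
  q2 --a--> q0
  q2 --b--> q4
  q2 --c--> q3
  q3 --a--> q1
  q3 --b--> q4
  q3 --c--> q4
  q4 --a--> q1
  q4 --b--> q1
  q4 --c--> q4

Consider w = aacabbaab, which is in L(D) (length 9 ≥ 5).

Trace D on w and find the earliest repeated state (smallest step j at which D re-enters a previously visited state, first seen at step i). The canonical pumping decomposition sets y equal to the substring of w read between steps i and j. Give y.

State sequence: q0 -a-> q0 -a-> q0 -c-> q2 -a-> q0 -b-> q2 -b-> q4 -a-> q1 -a-> q0 -b-> q2
First repeat at step 1: q0 was already visited.

So i = 0, j = 1, giving x = w[0:0] = ε, y = w[0:1] = a, z = w[1:9] = acabbaab.
Check: |xy| = 1 ≤ 5 and |y| = 1 ≥ 1. Reading y takes D from q0 back to q0, so every xyⁱz is accepted.

a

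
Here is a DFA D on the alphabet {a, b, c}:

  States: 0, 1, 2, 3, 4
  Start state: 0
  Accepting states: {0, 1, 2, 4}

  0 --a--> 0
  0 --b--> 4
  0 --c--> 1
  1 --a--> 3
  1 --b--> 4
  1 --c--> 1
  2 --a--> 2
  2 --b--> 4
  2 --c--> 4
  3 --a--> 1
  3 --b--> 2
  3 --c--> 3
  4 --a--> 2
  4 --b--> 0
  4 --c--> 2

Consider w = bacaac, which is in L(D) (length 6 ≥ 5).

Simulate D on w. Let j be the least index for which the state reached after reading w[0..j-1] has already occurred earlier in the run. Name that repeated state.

State sequence: 0 -b-> 4 -a-> 2 -c-> 4 -a-> 2 -a-> 2 -c-> 4
First repeat at step 3: 4 was already visited.

The earliest repeat is at step j = 3: D is in 4, which it already visited at step i = 1.

4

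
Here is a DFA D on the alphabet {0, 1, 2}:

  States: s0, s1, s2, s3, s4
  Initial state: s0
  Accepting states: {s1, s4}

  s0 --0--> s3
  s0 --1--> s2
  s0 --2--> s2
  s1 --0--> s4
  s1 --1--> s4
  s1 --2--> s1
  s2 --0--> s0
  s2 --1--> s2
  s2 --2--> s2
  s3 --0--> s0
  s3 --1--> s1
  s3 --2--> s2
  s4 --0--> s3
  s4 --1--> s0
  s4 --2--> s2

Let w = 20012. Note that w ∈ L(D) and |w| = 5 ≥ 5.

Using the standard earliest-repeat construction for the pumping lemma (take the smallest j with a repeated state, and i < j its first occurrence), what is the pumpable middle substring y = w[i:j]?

20

State sequence: s0 -2-> s2 -0-> s0 -0-> s3 -1-> s1 -2-> s1
First repeat at step 2: s0 was already visited.

So i = 0, j = 2, giving x = w[0:0] = ε, y = w[0:2] = 20, z = w[2:5] = 012.
Check: |xy| = 2 ≤ 5 and |y| = 2 ≥ 1. Reading y takes D from s0 back to s0, so every xyⁱz is accepted.
Pumping length from the standard proof: p = 5 (the number of states). The repeated state found above gives |xy| = j ≤ 5 and |y| = j − i ≥ 1.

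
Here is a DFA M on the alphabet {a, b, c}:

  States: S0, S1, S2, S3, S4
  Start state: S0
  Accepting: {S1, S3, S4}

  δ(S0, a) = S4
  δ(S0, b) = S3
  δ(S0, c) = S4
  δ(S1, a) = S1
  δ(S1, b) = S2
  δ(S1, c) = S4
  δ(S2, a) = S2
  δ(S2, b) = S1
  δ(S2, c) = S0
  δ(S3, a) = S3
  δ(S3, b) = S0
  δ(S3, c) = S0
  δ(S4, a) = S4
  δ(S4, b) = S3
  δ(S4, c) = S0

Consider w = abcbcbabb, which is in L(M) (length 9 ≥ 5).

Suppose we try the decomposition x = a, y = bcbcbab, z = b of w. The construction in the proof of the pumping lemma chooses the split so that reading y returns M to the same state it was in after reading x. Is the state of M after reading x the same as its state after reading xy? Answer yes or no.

no

Run of M on the first 8 characters of w = a b c b c b a b:
  step 0: S0  (start)
  step 1: S4  (read a: S0→S4)
  step 2: S3  (read b: S4→S3)
  step 3: S0  (read c: S3→S0)
  step 4: S3  (read b: S0→S3)
  step 5: S0  (read c: S3→S0)
  step 6: S3  (read b: S0→S3)
  step 7: S3  (read a: S3→S3)
  step 8: S0  (read b: S3→S0)

After x (step 1): S4. After xy (step 8): S0.
They differ (S4 ≠ S0), so y is not a cycle from the state after x; this split is not the one the pumping-lemma construction produces, and pumping y need not keep the string in L(M).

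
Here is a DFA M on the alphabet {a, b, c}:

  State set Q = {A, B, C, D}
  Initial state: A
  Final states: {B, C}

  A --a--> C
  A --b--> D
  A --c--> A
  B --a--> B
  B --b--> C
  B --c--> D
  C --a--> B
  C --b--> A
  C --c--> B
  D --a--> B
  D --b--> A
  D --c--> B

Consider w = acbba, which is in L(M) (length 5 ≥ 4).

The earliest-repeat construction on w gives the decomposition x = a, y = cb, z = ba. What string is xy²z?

acbcbba

xy^2z = a·cb·cb·ba = acbcbba.
Reading y = cb takes M from C back to C, so after x·y·y the machine is still in C, and z then leads to the accepting state C. Hence acbcbba ∈ L(M).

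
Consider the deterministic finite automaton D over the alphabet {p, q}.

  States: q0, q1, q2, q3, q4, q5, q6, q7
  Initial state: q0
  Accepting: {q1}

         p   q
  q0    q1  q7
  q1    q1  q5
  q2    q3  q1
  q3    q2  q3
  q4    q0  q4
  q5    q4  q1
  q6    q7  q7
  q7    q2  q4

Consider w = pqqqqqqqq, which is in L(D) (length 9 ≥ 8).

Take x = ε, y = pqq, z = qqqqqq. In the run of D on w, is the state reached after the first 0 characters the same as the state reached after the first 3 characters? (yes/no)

no

State sequence: q0 -p-> q1 -q-> q5 -q-> q1

After x (step 0): q0. After xy (step 3): q1.
They differ (q0 ≠ q1), so y is not a cycle from the state after x; this split is not the one the pumping-lemma construction produces, and pumping y need not keep the string in L(D).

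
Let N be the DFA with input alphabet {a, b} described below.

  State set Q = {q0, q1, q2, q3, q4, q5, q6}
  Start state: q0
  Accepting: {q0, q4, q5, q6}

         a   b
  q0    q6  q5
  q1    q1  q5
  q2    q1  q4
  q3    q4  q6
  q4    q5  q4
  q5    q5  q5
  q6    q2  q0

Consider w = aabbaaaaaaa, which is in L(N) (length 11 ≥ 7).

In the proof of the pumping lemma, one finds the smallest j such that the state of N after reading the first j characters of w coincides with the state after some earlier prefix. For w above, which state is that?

q4

State sequence: q0 -a-> q6 -a-> q2 -b-> q4 -b-> q4 -a-> q5 -a-> q5 -a-> q5 -a-> q5 -a-> q5 -a-> q5 -a-> q5
First repeat at step 4: q4 was already visited.

The earliest repeat is at step j = 4: N is in q4, which it already visited at step i = 3.
With |Q| = 7, pigeonhole forces a state repeat no later than step 7; the substring read between the first and second visits to that state can be pumped.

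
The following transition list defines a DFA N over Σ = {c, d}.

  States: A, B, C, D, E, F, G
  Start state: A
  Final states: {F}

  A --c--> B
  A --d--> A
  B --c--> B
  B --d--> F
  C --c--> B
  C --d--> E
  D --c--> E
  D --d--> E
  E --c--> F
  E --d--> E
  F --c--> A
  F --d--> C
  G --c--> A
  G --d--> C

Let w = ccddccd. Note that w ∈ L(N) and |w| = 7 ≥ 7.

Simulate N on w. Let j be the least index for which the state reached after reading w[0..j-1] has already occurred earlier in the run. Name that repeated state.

State sequence: A -c-> B -c-> B -d-> F -d-> C -c-> B -c-> B -d-> F
First repeat at step 2: B was already visited.

The earliest repeat is at step j = 2: N is in B, which it already visited at step i = 1.
Pumping length from the standard proof: p = 7 (the number of states). The repeated state found above gives |xy| = j ≤ 7 and |y| = j − i ≥ 1.

B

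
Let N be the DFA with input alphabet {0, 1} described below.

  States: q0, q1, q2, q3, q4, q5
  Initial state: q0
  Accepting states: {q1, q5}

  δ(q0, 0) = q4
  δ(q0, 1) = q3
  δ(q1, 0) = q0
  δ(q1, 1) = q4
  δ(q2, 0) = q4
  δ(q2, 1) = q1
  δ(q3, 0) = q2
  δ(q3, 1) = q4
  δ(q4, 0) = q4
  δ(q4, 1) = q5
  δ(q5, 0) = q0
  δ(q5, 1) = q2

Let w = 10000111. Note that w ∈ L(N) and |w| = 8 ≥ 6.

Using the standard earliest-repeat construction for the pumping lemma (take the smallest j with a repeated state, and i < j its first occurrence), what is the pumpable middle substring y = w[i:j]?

Run of N on w = 1 0 0 0 0 1 1 1:
  step 0: q0  (start)
  step 1: q3  (read 1: q0→q3)
  step 2: q2  (read 0: q3→q2)
  step 3: q4  (read 0: q2→q4)
  step 4: q4  (read 0: q4→q4)   ← first repeat (q4 seen earlier)
  step 5: q4  (read 0: q4→q4)
  step 6: q5  (read 1: q4→q5)
  step 7: q2  (read 1: q5→q2)
  step 8: q1  (read 1: q2→q1)

So i = 3, j = 4, giving x = w[0:3] = 100, y = w[3:4] = 0, z = w[4:8] = 0111.
Check: |xy| = 4 ≤ 6 and |y| = 1 ≥ 1. Reading y takes N from q4 back to q4, so every xyⁱz is accepted.

0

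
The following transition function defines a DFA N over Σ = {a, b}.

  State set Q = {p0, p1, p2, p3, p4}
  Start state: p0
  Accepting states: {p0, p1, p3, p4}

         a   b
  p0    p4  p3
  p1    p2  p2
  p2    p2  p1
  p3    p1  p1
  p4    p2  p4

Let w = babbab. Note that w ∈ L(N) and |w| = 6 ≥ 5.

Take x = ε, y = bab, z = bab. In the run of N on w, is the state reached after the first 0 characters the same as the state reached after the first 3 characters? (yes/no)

no

Run of N on the first 3 characters of w = b a b:
  step 0: p0  (start)
  step 1: p3  (read b: p0→p3)
  step 2: p1  (read a: p3→p1)
  step 3: p2  (read b: p1→p2)

After x (step 0): p0. After xy (step 3): p2.
They differ (p0 ≠ p2), so y is not a cycle from the state after x; this split is not the one the pumping-lemma construction produces, and pumping y need not keep the string in L(N).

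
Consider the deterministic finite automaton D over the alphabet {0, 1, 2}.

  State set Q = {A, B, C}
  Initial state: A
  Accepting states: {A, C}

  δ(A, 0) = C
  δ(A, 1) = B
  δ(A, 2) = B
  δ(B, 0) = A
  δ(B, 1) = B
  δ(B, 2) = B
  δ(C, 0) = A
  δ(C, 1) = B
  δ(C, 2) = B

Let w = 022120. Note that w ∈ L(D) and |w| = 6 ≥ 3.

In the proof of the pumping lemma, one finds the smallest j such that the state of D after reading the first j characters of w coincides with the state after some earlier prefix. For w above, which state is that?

B

Run of D on w = 0 2 2 1 2 0:
  step 0: A  (start)
  step 1: C  (read 0: A→C)
  step 2: B  (read 2: C→B)
  step 3: B  (read 2: B→B)   ← first repeat (B seen earlier)
  step 4: B  (read 1: B→B)
  step 5: B  (read 2: B→B)
  step 6: A  (read 0: B→A)

The earliest repeat is at step j = 3: D is in B, which it already visited at step i = 2.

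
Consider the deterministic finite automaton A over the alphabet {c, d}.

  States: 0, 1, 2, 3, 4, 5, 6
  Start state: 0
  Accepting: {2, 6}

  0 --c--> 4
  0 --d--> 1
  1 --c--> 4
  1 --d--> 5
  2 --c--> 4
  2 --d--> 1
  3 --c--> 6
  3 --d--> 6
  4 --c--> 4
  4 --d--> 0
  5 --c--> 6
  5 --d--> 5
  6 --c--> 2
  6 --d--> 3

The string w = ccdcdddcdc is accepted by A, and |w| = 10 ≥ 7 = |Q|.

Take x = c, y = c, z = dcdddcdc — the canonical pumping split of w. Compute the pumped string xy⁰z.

xy⁰z = xz = c·dcdddcdc = cdcdddcdc.
Reading y = c takes A from 4 back to 4, so after x the machine is still in 4, and z then leads to the accepting state 6. Hence cdcdddcdc ∈ L(A).

cdcdddcdc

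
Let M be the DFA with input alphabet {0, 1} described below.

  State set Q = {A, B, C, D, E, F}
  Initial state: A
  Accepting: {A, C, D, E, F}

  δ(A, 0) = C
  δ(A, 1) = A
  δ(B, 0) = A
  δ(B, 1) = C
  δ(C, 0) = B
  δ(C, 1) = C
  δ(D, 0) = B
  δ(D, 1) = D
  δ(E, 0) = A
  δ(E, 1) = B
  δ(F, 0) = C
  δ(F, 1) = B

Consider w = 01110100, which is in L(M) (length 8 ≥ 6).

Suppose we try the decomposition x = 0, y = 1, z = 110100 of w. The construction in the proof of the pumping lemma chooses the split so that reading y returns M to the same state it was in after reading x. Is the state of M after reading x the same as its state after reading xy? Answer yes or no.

yes

State sequence: A -0-> C -1-> C

After x (step 1): C. After xy (step 2): C.
They match, so y = 1 drives M around a cycle from C back to itself; pumping y any number of times keeps M in C before reading z, and xyⁱz ∈ L(M) for every i ≥ 0.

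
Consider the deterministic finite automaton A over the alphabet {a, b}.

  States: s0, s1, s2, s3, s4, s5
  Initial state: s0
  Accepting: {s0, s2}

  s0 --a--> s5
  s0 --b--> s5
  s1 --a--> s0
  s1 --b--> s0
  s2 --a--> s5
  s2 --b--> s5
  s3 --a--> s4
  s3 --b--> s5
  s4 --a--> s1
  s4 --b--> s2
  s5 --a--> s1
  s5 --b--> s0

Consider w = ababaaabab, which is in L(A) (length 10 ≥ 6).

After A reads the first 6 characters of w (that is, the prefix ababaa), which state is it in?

s1

State sequence: s0 -a-> s5 -b-> s0 -a-> s5 -b-> s0 -a-> s5 -a-> s1

After reading 6 characters, A is in state s1.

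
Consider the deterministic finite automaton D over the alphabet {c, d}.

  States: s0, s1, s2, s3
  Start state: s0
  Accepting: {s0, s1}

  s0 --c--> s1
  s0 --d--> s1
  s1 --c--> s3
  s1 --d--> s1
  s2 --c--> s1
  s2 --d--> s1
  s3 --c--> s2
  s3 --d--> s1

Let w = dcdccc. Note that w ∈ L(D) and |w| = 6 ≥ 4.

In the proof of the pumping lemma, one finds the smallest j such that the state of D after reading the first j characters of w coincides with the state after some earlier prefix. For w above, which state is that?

s1

State sequence: s0 -d-> s1 -c-> s3 -d-> s1 -c-> s3 -c-> s2 -c-> s1
First repeat at step 3: s1 was already visited.

The earliest repeat is at step j = 3: D is in s1, which it already visited at step i = 1.
With |Q| = 4, pigeonhole forces a state repeat no later than step 4; the substring read between the first and second visits to that state can be pumped.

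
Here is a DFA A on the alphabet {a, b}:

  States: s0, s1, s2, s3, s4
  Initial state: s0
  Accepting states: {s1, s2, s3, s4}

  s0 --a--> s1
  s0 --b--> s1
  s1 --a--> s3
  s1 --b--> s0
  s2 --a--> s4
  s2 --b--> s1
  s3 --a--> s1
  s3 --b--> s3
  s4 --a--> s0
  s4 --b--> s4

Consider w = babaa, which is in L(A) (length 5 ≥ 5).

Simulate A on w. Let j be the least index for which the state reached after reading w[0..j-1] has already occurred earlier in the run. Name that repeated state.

s3

State sequence: s0 -b-> s1 -a-> s3 -b-> s3 -a-> s1 -a-> s3
First repeat at step 3: s3 was already visited.

The earliest repeat is at step j = 3: A is in s3, which it already visited at step i = 2.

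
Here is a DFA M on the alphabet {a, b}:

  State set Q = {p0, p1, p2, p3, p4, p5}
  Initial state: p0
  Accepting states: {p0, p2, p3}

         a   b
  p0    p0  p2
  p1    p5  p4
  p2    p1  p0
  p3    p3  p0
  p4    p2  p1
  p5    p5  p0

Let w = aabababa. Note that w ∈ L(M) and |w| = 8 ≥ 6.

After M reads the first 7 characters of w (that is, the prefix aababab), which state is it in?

p0

State sequence: p0 -a-> p0 -a-> p0 -b-> p2 -a-> p1 -b-> p4 -a-> p2 -b-> p0

After reading 7 characters, M is in state p0.
(This kind of state-tracing is the core of the pumping-lemma construction: with 6 states, pigeonhole forces a repeat within the first 6 steps.)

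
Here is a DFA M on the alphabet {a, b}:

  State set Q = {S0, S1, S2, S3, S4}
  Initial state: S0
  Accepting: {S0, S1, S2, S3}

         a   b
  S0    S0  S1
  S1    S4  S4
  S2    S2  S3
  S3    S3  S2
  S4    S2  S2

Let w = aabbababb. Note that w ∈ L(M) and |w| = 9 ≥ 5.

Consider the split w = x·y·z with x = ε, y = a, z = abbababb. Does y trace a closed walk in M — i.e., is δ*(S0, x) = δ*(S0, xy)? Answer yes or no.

yes

Run of M on the first 1 characters of w = a:
  step 0: S0  (start)
  step 1: S0  (read a: S0→S0)

After x (step 0): S0. After xy (step 1): S0.
They match, so y = a drives M around a cycle from S0 back to itself; pumping y any number of times keeps M in S0 before reading z, and xyⁱz ∈ L(M) for every i ≥ 0.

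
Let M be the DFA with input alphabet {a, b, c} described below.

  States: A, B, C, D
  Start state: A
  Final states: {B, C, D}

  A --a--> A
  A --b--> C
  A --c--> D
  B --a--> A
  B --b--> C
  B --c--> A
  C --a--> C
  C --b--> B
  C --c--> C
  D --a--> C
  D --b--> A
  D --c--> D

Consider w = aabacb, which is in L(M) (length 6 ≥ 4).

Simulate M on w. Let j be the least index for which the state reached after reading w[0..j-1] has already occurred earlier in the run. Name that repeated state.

A

State sequence: A -a-> A -a-> A -b-> C -a-> C -c-> C -b-> B
First repeat at step 1: A was already visited.

The earliest repeat is at step j = 1: M is in A, which it already visited at step i = 0.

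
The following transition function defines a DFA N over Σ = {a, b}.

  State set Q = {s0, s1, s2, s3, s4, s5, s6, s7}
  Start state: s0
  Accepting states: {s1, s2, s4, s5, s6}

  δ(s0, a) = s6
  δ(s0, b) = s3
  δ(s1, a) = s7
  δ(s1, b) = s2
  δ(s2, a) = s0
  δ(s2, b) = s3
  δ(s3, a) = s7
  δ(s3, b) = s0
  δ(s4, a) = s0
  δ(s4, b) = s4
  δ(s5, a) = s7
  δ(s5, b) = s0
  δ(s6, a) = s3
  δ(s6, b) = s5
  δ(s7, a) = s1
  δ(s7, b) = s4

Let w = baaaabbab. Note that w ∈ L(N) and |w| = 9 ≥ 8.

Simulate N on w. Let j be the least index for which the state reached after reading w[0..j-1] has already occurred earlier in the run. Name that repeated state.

s7

Run of N on w = b a a a a b b a b:
  step 0: s0  (start)
  step 1: s3  (read b: s0→s3)
  step 2: s7  (read a: s3→s7)
  step 3: s1  (read a: s7→s1)
  step 4: s7  (read a: s1→s7)   ← first repeat (s7 seen earlier)
  step 5: s1  (read a: s7→s1)
  step 6: s2  (read b: s1→s2)
  step 7: s3  (read b: s2→s3)
  step 8: s7  (read a: s3→s7)
  step 9: s4  (read b: s7→s4)

The earliest repeat is at step j = 4: N is in s7, which it already visited at step i = 2.
With |Q| = 8, pigeonhole forces a state repeat no later than step 8; the substring read between the first and second visits to that state can be pumped.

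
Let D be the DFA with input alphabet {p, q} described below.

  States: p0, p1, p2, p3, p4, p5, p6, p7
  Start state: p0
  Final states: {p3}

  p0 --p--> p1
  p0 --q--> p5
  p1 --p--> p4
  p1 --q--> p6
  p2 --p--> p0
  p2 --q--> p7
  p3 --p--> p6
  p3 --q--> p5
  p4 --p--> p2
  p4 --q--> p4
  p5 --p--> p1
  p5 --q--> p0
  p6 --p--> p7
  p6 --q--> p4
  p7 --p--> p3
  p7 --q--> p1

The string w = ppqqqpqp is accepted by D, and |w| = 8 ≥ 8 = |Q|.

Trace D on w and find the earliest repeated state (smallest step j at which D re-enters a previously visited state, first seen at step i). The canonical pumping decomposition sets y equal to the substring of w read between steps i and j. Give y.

Run of D on w = p p q q q p q p:
  step 0: p0  (start)
  step 1: p1  (read p: p0→p1)
  step 2: p4  (read p: p1→p4)
  step 3: p4  (read q: p4→p4)   ← first repeat (p4 seen earlier)
  step 4: p4  (read q: p4→p4)
  step 5: p4  (read q: p4→p4)
  step 6: p2  (read p: p4→p2)
  step 7: p7  (read q: p2→p7)
  step 8: p3  (read p: p7→p3)

So i = 2, j = 3, giving x = w[0:2] = pp, y = w[2:3] = q, z = w[3:8] = qqpqp.
Check: |xy| = 3 ≤ 8 and |y| = 1 ≥ 1. Reading y takes D from p4 back to p4, so every xyⁱz is accepted.

q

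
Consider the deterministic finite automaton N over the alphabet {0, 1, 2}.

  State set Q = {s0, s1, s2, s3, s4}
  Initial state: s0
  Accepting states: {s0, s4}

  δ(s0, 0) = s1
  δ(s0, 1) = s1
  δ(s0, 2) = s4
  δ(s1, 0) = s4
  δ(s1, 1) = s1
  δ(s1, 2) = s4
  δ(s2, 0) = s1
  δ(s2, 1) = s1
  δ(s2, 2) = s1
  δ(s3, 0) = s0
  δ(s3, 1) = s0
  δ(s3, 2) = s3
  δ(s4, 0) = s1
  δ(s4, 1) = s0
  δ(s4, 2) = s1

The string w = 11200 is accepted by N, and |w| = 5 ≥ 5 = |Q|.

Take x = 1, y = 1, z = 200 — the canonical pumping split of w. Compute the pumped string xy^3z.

xy^3z = 1·1·1·1·200 = 1111200.
Reading y = 1 takes N from s1 back to s1, so after x·y·y·y the machine is still in s1, and z then leads to the accepting state s4. Hence 1111200 ∈ L(N).

1111200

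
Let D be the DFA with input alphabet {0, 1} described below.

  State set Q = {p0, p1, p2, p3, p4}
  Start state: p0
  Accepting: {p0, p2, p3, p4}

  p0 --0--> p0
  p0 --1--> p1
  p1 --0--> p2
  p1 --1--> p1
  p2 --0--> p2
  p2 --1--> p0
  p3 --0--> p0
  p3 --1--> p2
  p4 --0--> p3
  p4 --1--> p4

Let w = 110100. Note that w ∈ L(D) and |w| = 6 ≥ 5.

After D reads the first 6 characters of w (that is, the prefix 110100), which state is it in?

State sequence: p0 -1-> p1 -1-> p1 -0-> p2 -1-> p0 -0-> p0 -0-> p0

After reading 6 characters, D is in state p0.

p0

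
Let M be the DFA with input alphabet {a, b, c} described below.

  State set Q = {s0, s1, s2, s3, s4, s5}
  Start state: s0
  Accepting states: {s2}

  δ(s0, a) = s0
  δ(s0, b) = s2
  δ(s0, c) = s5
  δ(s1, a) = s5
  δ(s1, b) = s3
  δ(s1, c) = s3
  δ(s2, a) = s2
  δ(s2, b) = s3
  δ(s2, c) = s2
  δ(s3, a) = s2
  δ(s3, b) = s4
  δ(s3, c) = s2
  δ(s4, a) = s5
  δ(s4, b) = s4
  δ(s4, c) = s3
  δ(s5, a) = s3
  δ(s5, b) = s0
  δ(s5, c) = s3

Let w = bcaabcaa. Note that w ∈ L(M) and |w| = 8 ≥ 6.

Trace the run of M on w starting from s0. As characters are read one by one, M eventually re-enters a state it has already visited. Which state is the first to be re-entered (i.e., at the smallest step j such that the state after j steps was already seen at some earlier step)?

s2

Run of M on w = b c a a b c a a:
  step 0: s0  (start)
  step 1: s2  (read b: s0→s2)
  step 2: s2  (read c: s2→s2)   ← first repeat (s2 seen earlier)
  step 3: s2  (read a: s2→s2)
  step 4: s2  (read a: s2→s2)
  step 5: s3  (read b: s2→s3)
  step 6: s2  (read c: s3→s2)
  step 7: s2  (read a: s2→s2)
  step 8: s2  (read a: s2→s2)

The earliest repeat is at step j = 2: M is in s2, which it already visited at step i = 1.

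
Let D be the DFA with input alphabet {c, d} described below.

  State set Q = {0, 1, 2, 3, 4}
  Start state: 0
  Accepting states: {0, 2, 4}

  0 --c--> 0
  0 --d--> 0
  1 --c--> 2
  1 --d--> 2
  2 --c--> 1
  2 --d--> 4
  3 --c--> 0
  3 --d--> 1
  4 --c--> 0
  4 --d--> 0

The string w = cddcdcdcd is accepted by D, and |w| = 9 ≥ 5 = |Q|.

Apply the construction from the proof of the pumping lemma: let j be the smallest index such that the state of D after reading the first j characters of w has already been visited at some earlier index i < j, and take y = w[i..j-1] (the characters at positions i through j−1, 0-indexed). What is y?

State sequence: 0 -c-> 0 -d-> 0 -d-> 0 -c-> 0 -d-> 0 -c-> 0 -d-> 0 -c-> 0 -d-> 0
First repeat at step 1: 0 was already visited.

So i = 0, j = 1, giving x = w[0:0] = ε, y = w[0:1] = c, z = w[1:9] = ddcdcdcd.
Check: |xy| = 1 ≤ 5 and |y| = 1 ≥ 1. Reading y takes D from 0 back to 0, so every xyⁱz is accepted.
Pumping length from the standard proof: p = 5 (the number of states). The repeated state found above gives |xy| = j ≤ 5 and |y| = j − i ≥ 1.

c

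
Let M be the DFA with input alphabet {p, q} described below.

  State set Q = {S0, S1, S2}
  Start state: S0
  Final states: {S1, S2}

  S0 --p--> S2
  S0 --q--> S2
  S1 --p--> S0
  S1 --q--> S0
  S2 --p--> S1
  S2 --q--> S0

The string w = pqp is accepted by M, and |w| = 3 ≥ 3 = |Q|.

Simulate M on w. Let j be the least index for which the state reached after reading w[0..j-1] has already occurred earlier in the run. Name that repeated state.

S0

State sequence: S0 -p-> S2 -q-> S0 -p-> S2
First repeat at step 2: S0 was already visited.

The earliest repeat is at step j = 2: M is in S0, which it already visited at step i = 0.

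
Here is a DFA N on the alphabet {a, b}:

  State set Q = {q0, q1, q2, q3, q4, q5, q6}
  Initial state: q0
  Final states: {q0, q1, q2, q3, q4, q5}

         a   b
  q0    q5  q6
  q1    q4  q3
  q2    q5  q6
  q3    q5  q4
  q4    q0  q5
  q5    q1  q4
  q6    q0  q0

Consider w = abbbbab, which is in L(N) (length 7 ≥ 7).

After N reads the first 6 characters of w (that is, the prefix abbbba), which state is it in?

State sequence: q0 -a-> q5 -b-> q4 -b-> q5 -b-> q4 -b-> q5 -a-> q1

After reading 6 characters, N is in state q1.

q1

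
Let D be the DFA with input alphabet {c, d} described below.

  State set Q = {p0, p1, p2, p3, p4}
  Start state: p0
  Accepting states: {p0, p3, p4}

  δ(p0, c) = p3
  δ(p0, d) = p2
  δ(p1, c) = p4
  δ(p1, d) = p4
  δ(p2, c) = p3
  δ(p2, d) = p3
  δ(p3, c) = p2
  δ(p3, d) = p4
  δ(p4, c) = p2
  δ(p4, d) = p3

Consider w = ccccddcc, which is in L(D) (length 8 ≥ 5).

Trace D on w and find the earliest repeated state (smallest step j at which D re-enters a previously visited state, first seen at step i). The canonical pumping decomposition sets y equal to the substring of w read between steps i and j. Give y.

Run of D on w = c c c c d d c c:
  step 0: p0  (start)
  step 1: p3  (read c: p0→p3)
  step 2: p2  (read c: p3→p2)
  step 3: p3  (read c: p2→p3)   ← first repeat (p3 seen earlier)
  step 4: p2  (read c: p3→p2)
  step 5: p3  (read d: p2→p3)
  step 6: p4  (read d: p3→p4)
  step 7: p2  (read c: p4→p2)
  step 8: p3  (read c: p2→p3)

So i = 1, j = 3, giving x = w[0:1] = c, y = w[1:3] = cc, z = w[3:8] = cddcc.
Check: |xy| = 3 ≤ 5 and |y| = 2 ≥ 1. Reading y takes D from p3 back to p3, so every xyⁱz is accepted.

cc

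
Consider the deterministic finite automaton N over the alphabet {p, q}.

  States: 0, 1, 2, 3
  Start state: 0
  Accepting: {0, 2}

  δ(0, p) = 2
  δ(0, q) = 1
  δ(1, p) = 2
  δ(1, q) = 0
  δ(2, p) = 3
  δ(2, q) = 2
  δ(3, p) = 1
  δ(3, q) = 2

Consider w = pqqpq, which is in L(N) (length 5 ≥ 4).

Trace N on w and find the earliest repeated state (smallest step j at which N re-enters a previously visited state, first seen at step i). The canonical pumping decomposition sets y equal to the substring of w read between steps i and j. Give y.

State sequence: 0 -p-> 2 -q-> 2 -q-> 2 -p-> 3 -q-> 2
First repeat at step 2: 2 was already visited.

So i = 1, j = 2, giving x = w[0:1] = p, y = w[1:2] = q, z = w[2:5] = qpq.
Check: |xy| = 2 ≤ 4 and |y| = 1 ≥ 1. Reading y takes N from 2 back to 2, so every xyⁱz is accepted.
Since N has 4 states, any run of length ≥ 4 visits 4+1 states, so by pigeonhole some state repeats within the first 4 steps — that repeat gives the pumpable loop.

q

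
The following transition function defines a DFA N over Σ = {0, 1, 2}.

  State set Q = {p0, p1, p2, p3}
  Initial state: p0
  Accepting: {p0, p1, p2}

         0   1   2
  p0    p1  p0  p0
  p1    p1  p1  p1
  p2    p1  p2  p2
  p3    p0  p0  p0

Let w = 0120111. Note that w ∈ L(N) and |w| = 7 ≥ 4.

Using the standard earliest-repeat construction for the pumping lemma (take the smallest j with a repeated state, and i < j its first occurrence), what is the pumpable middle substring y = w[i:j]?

1

State sequence: p0 -0-> p1 -1-> p1 -2-> p1 -0-> p1 -1-> p1 -1-> p1 -1-> p1
First repeat at step 2: p1 was already visited.

So i = 1, j = 2, giving x = w[0:1] = 0, y = w[1:2] = 1, z = w[2:7] = 20111.
Check: |xy| = 2 ≤ 4 and |y| = 1 ≥ 1. Reading y takes N from p1 back to p1, so every xyⁱz is accepted.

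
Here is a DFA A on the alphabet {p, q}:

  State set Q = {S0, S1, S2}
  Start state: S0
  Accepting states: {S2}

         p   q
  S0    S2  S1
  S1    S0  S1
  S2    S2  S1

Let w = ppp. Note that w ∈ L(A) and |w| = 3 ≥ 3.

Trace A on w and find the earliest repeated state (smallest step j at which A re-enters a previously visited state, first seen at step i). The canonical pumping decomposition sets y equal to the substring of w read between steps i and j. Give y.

p

Run of A on w = p p p:
  step 0: S0  (start)
  step 1: S2  (read p: S0→S2)
  step 2: S2  (read p: S2→S2)   ← first repeat (S2 seen earlier)
  step 3: S2  (read p: S2→S2)

So i = 1, j = 2, giving x = w[0:1] = p, y = w[1:2] = p, z = w[2:3] = p.
Check: |xy| = 2 ≤ 3 and |y| = 1 ≥ 1. Reading y takes A from S2 back to S2, so every xyⁱz is accepted.
The DFA has 3 states, so the proof of the pumping lemma guarantees a repeated state among the first 3+1 visited; the segment between the two visits is the pumpable y.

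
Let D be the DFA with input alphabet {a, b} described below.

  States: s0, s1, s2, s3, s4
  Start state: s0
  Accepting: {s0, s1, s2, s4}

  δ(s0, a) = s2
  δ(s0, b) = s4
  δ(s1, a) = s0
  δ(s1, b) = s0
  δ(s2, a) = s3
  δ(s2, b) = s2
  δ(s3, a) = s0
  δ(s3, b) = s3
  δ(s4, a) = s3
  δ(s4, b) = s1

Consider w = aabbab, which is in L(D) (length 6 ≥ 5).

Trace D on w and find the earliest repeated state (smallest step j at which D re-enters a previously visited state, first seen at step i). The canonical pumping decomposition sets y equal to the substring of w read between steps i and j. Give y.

b

State sequence: s0 -a-> s2 -a-> s3 -b-> s3 -b-> s3 -a-> s0 -b-> s4
First repeat at step 3: s3 was already visited.

So i = 2, j = 3, giving x = w[0:2] = aa, y = w[2:3] = b, z = w[3:6] = bab.
Check: |xy| = 3 ≤ 5 and |y| = 1 ≥ 1. Reading y takes D from s3 back to s3, so every xyⁱz is accepted.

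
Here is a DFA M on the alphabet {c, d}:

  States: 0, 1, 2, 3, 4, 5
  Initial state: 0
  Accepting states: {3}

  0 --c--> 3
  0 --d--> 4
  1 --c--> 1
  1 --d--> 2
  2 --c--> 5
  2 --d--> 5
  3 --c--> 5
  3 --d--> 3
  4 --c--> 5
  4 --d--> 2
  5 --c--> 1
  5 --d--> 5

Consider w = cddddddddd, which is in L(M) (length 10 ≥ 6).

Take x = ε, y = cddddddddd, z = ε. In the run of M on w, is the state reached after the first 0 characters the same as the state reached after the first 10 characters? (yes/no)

no

Run of M on the first 10 characters of w = c d d d d d d d d d:
  step 0: 0  (start)
  step 1: 3  (read c: 0→3)
  step 2: 3  (read d: 3→3)
  step 3: 3  (read d: 3→3)
  step 4: 3  (read d: 3→3)
  step 5: 3  (read d: 3→3)
  step 6: 3  (read d: 3→3)
  step 7: 3  (read d: 3→3)
  step 8: 3  (read d: 3→3)
  step 9: 3  (read d: 3→3)
  step 10: 3  (read d: 3→3)

After x (step 0): 0. After xy (step 10): 3.
They differ (0 ≠ 3), so y is not a cycle from the state after x; this split is not the one the pumping-lemma construction produces, and pumping y need not keep the string in L(M).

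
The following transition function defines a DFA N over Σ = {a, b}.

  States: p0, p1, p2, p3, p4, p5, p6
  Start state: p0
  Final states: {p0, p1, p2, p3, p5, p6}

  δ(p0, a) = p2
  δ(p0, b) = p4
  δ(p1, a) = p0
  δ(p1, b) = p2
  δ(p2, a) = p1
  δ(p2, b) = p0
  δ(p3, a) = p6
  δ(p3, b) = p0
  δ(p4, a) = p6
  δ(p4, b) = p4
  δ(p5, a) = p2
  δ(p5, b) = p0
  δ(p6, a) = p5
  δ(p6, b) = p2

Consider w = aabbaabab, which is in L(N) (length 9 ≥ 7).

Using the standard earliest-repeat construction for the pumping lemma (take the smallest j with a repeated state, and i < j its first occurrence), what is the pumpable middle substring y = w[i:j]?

State sequence: p0 -a-> p2 -a-> p1 -b-> p2 -b-> p0 -a-> p2 -a-> p1 -b-> p2 -a-> p1 -b-> p2
First repeat at step 3: p2 was already visited.

So i = 1, j = 3, giving x = w[0:1] = a, y = w[1:3] = ab, z = w[3:9] = baabab.
Check: |xy| = 3 ≤ 7 and |y| = 2 ≥ 1. Reading y takes N from p2 back to p2, so every xyⁱz is accepted.

ab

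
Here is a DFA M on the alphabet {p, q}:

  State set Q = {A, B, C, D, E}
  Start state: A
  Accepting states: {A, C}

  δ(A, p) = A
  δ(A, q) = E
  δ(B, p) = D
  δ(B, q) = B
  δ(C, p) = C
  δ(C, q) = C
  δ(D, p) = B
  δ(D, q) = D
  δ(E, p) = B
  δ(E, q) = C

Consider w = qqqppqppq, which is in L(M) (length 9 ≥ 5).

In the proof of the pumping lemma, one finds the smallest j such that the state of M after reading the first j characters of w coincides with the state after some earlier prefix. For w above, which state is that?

C

State sequence: A -q-> E -q-> C -q-> C -p-> C -p-> C -q-> C -p-> C -p-> C -q-> C
First repeat at step 3: C was already visited.

The earliest repeat is at step j = 3: M is in C, which it already visited at step i = 2.
The DFA has 5 states, so the proof of the pumping lemma guarantees a repeated state among the first 5+1 visited; the segment between the two visits is the pumpable y.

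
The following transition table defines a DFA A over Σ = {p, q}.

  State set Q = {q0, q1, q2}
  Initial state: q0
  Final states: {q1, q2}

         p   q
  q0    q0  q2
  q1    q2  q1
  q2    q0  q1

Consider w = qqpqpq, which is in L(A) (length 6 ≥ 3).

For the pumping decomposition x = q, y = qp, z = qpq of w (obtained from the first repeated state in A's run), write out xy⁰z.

qqpq

xy⁰z = xz = q·qpq = qqpq.
Reading y = qp takes A from q2 back to q2, so after x the machine is still in q2, and z then leads to the accepting state q1. Hence qqpq ∈ L(A).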